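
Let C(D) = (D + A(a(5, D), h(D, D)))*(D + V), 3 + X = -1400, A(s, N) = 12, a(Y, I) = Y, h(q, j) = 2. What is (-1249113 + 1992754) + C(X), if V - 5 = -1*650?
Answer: 3592409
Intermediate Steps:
V = -645 (V = 5 - 1*650 = 5 - 650 = -645)
X = -1403 (X = -3 - 1400 = -1403)
C(D) = (-645 + D)*(12 + D) (C(D) = (D + 12)*(D - 645) = (12 + D)*(-645 + D) = (-645 + D)*(12 + D))
(-1249113 + 1992754) + C(X) = (-1249113 + 1992754) + (-7740 + (-1403)² - 633*(-1403)) = 743641 + (-7740 + 1968409 + 888099) = 743641 + 2848768 = 3592409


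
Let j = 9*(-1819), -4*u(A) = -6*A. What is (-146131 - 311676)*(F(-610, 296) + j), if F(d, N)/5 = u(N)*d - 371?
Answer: 628306229782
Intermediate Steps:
u(A) = 3*A/2 (u(A) = -(-3)*A/2 = 3*A/2)
F(d, N) = -1855 + 15*N*d/2 (F(d, N) = 5*((3*N/2)*d - 371) = 5*(3*N*d/2 - 371) = 5*(-371 + 3*N*d/2) = -1855 + 15*N*d/2)
j = -16371
(-146131 - 311676)*(F(-610, 296) + j) = (-146131 - 311676)*((-1855 + (15/2)*296*(-610)) - 16371) = -457807*((-1855 - 1354200) - 16371) = -457807*(-1356055 - 16371) = -457807*(-1372426) = 628306229782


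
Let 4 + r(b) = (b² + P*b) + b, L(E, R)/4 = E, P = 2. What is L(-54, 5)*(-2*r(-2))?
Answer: -2592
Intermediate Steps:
L(E, R) = 4*E
r(b) = -4 + b² + 3*b (r(b) = -4 + ((b² + 2*b) + b) = -4 + (b² + 3*b) = -4 + b² + 3*b)
L(-54, 5)*(-2*r(-2)) = (4*(-54))*(-2*(-4 + (-2)² + 3*(-2))) = -(-432)*(-4 + 4 - 6) = -(-432)*(-6) = -216*12 = -2592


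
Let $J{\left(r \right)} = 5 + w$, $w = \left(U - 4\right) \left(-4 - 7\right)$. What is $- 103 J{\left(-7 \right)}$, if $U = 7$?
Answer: $2884$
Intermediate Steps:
$w = -33$ ($w = \left(7 - 4\right) \left(-4 - 7\right) = 3 \left(-11\right) = -33$)
$J{\left(r \right)} = -28$ ($J{\left(r \right)} = 5 - 33 = -28$)
$- 103 J{\left(-7 \right)} = \left(-103\right) \left(-28\right) = 2884$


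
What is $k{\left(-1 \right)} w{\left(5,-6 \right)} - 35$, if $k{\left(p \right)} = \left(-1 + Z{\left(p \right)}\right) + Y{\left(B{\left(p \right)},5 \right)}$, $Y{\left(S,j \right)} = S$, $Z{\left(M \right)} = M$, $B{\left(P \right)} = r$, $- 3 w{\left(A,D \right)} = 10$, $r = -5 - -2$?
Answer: $- \frac{55}{3} \approx -18.333$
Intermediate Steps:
$r = -3$ ($r = -5 + 2 = -3$)
$w{\left(A,D \right)} = - \frac{10}{3}$ ($w{\left(A,D \right)} = \left(- \frac{1}{3}\right) 10 = - \frac{10}{3}$)
$B{\left(P \right)} = -3$
$k{\left(p \right)} = -4 + p$ ($k{\left(p \right)} = \left(-1 + p\right) - 3 = -4 + p$)
$k{\left(-1 \right)} w{\left(5,-6 \right)} - 35 = \left(-4 - 1\right) \left(- \frac{10}{3}\right) - 35 = \left(-5\right) \left(- \frac{10}{3}\right) - 35 = \frac{50}{3} - 35 = - \frac{55}{3}$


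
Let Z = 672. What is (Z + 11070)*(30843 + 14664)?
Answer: 534343194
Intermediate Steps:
(Z + 11070)*(30843 + 14664) = (672 + 11070)*(30843 + 14664) = 11742*45507 = 534343194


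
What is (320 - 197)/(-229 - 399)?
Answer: -123/628 ≈ -0.19586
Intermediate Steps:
(320 - 197)/(-229 - 399) = 123/(-628) = 123*(-1/628) = -123/628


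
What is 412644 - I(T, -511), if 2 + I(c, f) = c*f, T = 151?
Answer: 489807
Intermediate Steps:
I(c, f) = -2 + c*f
412644 - I(T, -511) = 412644 - (-2 + 151*(-511)) = 412644 - (-2 - 77161) = 412644 - 1*(-77163) = 412644 + 77163 = 489807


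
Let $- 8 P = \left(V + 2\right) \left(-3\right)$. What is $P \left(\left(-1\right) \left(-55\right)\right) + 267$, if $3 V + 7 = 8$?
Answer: $\frac{2521}{8} \approx 315.13$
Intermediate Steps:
$V = \frac{1}{3}$ ($V = - \frac{7}{3} + \frac{1}{3} \cdot 8 = - \frac{7}{3} + \frac{8}{3} = \frac{1}{3} \approx 0.33333$)
$P = \frac{7}{8}$ ($P = - \frac{\left(\frac{1}{3} + 2\right) \left(-3\right)}{8} = - \frac{\frac{7}{3} \left(-3\right)}{8} = \left(- \frac{1}{8}\right) \left(-7\right) = \frac{7}{8} \approx 0.875$)
$P \left(\left(-1\right) \left(-55\right)\right) + 267 = \frac{7 \left(\left(-1\right) \left(-55\right)\right)}{8} + 267 = \frac{7}{8} \cdot 55 + 267 = \frac{385}{8} + 267 = \frac{2521}{8}$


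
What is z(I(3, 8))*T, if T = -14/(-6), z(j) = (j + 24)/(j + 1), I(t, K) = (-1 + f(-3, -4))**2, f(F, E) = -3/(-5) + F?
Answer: 6223/942 ≈ 6.6062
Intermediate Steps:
f(F, E) = 3/5 + F (f(F, E) = -3*(-1/5) + F = 3/5 + F)
I(t, K) = 289/25 (I(t, K) = (-1 + (3/5 - 3))**2 = (-1 - 12/5)**2 = (-17/5)**2 = 289/25)
z(j) = (24 + j)/(1 + j)
T = 7/3 (T = -14*(-1/6) = 7/3 ≈ 2.3333)
z(I(3, 8))*T = ((24 + 289/25)/(1 + 289/25))*(7/3) = ((889/25)/(314/25))*(7/3) = ((25/314)*(889/25))*(7/3) = (889/314)*(7/3) = 6223/942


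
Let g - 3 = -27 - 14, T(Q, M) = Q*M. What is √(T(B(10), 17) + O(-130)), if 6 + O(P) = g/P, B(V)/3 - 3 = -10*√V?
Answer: √(622310 - 2154750*√10)/65 ≈ 38.281*I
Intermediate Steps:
B(V) = 9 - 30*√V (B(V) = 9 + 3*(-10*√V) = 9 - 30*√V)
T(Q, M) = M*Q
g = -38 (g = 3 + (-27 - 14) = 3 - 41 = -38)
O(P) = -6 - 38/P
√(T(B(10), 17) + O(-130)) = √(17*(9 - 30*√10) + (-6 - 38/(-130))) = √((153 - 510*√10) + (-6 - 38*(-1/130))) = √((153 - 510*√10) + (-6 + 19/65)) = √((153 - 510*√10) - 371/65) = √(9574/65 - 510*√10)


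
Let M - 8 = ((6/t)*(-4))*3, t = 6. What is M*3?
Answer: -12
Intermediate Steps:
M = -4 (M = 8 + ((6/6)*(-4))*3 = 8 + ((6*(1/6))*(-4))*3 = 8 + (1*(-4))*3 = 8 - 4*3 = 8 - 12 = -4)
M*3 = -4*3 = -12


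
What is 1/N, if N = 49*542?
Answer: 1/26558 ≈ 3.7653e-5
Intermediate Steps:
N = 26558
1/N = 1/26558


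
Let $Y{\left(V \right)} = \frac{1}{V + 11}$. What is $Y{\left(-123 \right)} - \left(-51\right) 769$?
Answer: $\frac{4392527}{112} \approx 39219.0$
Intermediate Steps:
$Y{\left(V \right)} = \frac{1}{11 + V}$
$Y{\left(-123 \right)} - \left(-51\right) 769 = \frac{1}{11 - 123} - \left(-51\right) 769 = \frac{1}{-112} - -39219 = - \frac{1}{112} + 39219 = \frac{4392527}{112}$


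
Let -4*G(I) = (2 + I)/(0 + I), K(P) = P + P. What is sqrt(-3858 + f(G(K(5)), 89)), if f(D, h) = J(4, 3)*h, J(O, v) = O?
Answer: I*sqrt(3502) ≈ 59.178*I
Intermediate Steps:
K(P) = 2*P
G(I) = -(2 + I)/(4*I) (G(I) = -(2 + I)/(4*(0 + I)) = -(2 + I)/(4*I))
f(D, h) = 4*h
sqrt(-3858 + f(G(K(5)), 89)) = sqrt(-3858 + 4*89) = sqrt(-3858 + 356) = sqrt(-3502) = I*sqrt(3502)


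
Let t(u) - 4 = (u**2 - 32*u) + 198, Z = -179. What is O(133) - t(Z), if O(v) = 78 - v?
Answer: -38026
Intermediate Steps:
t(u) = 202 + u**2 - 32*u (t(u) = 4 + ((u**2 - 32*u) + 198) = 4 + (198 + u**2 - 32*u) = 202 + u**2 - 32*u)
O(133) - t(Z) = (78 - 1*133) - (202 + (-179)**2 - 32*(-179)) = (78 - 133) - (202 + 32041 + 5728) = -55 - 1*37971 = -55 - 37971 = -38026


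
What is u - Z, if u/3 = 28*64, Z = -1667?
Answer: 7043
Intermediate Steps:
u = 5376 (u = 3*(28*64) = 3*1792 = 5376)
u - Z = 5376 - 1*(-1667) = 5376 + 1667 = 7043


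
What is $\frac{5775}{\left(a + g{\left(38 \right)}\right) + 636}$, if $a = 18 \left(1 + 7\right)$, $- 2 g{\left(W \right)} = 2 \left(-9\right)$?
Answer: $\frac{1925}{263} \approx 7.3194$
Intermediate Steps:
$g{\left(W \right)} = 9$ ($g{\left(W \right)} = - \frac{2 \left(-9\right)}{2} = \left(- \frac{1}{2}\right) \left(-18\right) = 9$)
$a = 144$ ($a = 18 \cdot 8 = 144$)
$\frac{5775}{\left(a + g{\left(38 \right)}\right) + 636} = \frac{5775}{\left(144 + 9\right) + 636} = \frac{5775}{153 + 636} = \frac{5775}{789} = 5775 \cdot \frac{1}{789} = \frac{1925}{263}$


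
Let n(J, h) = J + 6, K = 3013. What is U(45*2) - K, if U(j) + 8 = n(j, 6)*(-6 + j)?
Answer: 5043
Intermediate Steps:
n(J, h) = 6 + J
U(j) = -8 + (-6 + j)*(6 + j) (U(j) = -8 + (6 + j)*(-6 + j) = -8 + (-6 + j)*(6 + j))
U(45*2) - K = (-44 + (45*2)**2) - 1*3013 = (-44 + 90**2) - 3013 = (-44 + 8100) - 3013 = 8056 - 3013 = 5043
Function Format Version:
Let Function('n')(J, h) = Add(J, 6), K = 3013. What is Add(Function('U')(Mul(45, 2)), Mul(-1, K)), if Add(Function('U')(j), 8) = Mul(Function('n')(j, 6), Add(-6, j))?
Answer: 5043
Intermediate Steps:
Function('n')(J, h) = Add(6, J)
Function('U')(j) = Add(-8, Mul(Add(-6, j), Add(6, j))) (Function('U')(j) = Add(-8, Mul(Add(6, j), Add(-6, j))) = Add(-8, Mul(Add(-6, j), Add(6, j))))
Add(Function('U')(Mul(45, 2)), Mul(-1, K)) = Add(Add(-44, Pow(Mul(45, 2), 2)), Mul(-1, 3013)) = Add(Add(-44, Pow(90, 2)), -3013) = Add(Add(-44, 8100), -3013) = Add(8056, -3013) = 5043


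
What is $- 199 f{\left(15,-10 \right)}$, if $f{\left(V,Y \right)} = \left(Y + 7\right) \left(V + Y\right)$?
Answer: $2985$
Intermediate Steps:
$f{\left(V,Y \right)} = \left(7 + Y\right) \left(V + Y\right)$
$- 199 f{\left(15,-10 \right)} = - 199 \left(\left(-10\right)^{2} + 7 \cdot 15 + 7 \left(-10\right) + 15 \left(-10\right)\right) = - 199 \left(100 + 105 - 70 - 150\right) = \left(-199\right) \left(-15\right) = 2985$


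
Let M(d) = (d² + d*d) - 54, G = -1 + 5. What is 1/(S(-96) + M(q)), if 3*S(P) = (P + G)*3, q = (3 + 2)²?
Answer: 1/1104 ≈ 0.00090580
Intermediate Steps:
G = 4
q = 25 (q = 5² = 25)
M(d) = -54 + 2*d² (M(d) = (d² + d²) - 54 = 2*d² - 54 = -54 + 2*d²)
S(P) = 4 + P (S(P) = ((P + 4)*3)/3 = ((4 + P)*3)/3 = (12 + 3*P)/3 = 4 + P)
1/(S(-96) + M(q)) = 1/((4 - 96) + (-54 + 2*25²)) = 1/(-92 + (-54 + 2*625)) = 1/(-92 + (-54 + 1250)) = 1/(-92 + 1196) = 1/1104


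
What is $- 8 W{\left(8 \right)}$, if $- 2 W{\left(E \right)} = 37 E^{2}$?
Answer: $9472$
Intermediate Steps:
$W{\left(E \right)} = - \frac{37 E^{2}}{2}$
$- 8 W{\left(8 \right)} = - 8 \left(- \frac{37 \cdot 8^{2}}{2}\right) = - 8 \left(\left(- \frac{37}{2}\right) 64\right) = \left(-8\right) \left(-1184\right) = 9472$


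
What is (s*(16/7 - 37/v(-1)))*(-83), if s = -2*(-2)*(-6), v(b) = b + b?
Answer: 289836/7 ≈ 41405.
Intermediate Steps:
v(b) = 2*b
s = -24 (s = 4*(-6) = -24)
(s*(16/7 - 37/v(-1)))*(-83) = -24*(16/7 - 37/(2*(-1)))*(-83) = -24*(16*(⅐) - 37/(-2))*(-83) = -24*(16/7 - 37*(-½))*(-83) = -24*(16/7 + 37/2)*(-83) = -24*291/14*(-83) = -3492/7*(-83) = 289836/7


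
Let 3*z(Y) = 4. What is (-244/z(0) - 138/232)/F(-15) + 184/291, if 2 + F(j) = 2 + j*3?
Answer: 795323/168780 ≈ 4.7122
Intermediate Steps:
z(Y) = 4/3 (z(Y) = (⅓)*4 = 4/3)
F(j) = 3*j (F(j) = -2 + (2 + j*3) = -2 + (2 + 3*j) = 3*j)
(-244/z(0) - 138/232)/F(-15) + 184/291 = (-244/4/3 - 138/232)/((3*(-15))) + 184/291 = (-244*¾ - 138*1/232)/(-45) + 184*(1/291) = (-183 - 69/116)*(-1/45) + 184/291 = -21297/116*(-1/45) + 184/291 = 7099/1740 + 184/291 = 795323/168780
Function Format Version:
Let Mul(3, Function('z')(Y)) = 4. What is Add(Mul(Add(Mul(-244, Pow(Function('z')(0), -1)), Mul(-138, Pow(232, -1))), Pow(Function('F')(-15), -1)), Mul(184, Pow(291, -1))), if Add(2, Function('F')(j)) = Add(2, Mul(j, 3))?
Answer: Rational(795323, 168780) ≈ 4.7122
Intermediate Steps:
Function('z')(Y) = Rational(4, 3) (Function('z')(Y) = Mul(Rational(1, 3), 4) = Rational(4, 3))
Function('F')(j) = Mul(3, j) (Function('F')(j) = Add(-2, Add(2, Mul(j, 3))) = Add(-2, Add(2, Mul(3, j))) = Mul(3, j))
Add(Mul(Add(Mul(-244, Pow(Function('z')(0), -1)), Mul(-138, Pow(232, -1))), Pow(Function('F')(-15), -1)), Mul(184, Pow(291, -1))) = Add(Mul(Add(Mul(-244, Pow(Rational(4, 3), -1)), Mul(-138, Pow(232, -1))), Pow(Mul(3, -15), -1)), Mul(184, Pow(291, -1))) = Add(Mul(Add(Mul(-244, Rational(3, 4)), Mul(-138, Rational(1, 232))), Pow(-45, -1)), Mul(184, Rational(1, 291))) = Add(Mul(Add(-183, Rational(-69, 116)), Rational(-1, 45)), Rational(184, 291)) = Add(Mul(Rational(-21297, 116), Rational(-1, 45)), Rational(184, 291)) = Add(Rational(7099, 1740), Rational(184, 291)) = Rational(795323, 168780)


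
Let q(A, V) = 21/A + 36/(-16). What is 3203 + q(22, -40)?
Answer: 140875/44 ≈ 3201.7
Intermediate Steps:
q(A, V) = -9/4 + 21/A (q(A, V) = 21/A + 36*(-1/16) = 21/A - 9/4 = -9/4 + 21/A)
3203 + q(22, -40) = 3203 + (-9/4 + 21/22) = 3203 - 57/44 = 140875/44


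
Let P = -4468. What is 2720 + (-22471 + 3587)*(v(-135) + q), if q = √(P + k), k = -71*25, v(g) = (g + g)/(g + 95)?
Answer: -124747 - 18884*I*√6243 ≈ -1.2475e+5 - 1.4921e+6*I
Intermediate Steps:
v(g) = 2*g/(95 + g) (v(g) = (2*g)/(95 + g) = 2*g/(95 + g))
k = -1775
q = I*√6243 (q = √(-4468 - 1775) = √(-6243) = I*√6243 ≈ 79.013*I)
2720 + (-22471 + 3587)*(v(-135) + q) = 2720 + (-22471 + 3587)*(2*(-135)/(95 - 135) + I*√6243) = 2720 - 18884*(2*(-135)/(-40) + I*√6243) = 2720 - 18884*(2*(-135)*(-1/40) + I*√6243) = 2720 - 18884*(27/4 + I*√6243) = 2720 + (-127467 - 18884*I*√6243) = -124747 - 18884*I*√6243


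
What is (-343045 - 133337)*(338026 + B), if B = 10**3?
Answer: -161505883932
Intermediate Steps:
B = 1000
(-343045 - 133337)*(338026 + B) = (-343045 - 133337)*(338026 + 1000) = -476382*339026 = -161505883932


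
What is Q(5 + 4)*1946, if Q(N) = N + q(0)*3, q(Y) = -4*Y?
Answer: 17514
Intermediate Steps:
Q(N) = N (Q(N) = N - 4*0*3 = N + 0*3 = N + 0 = N)
Q(5 + 4)*1946 = (5 + 4)*1946 = 9*1946 = 17514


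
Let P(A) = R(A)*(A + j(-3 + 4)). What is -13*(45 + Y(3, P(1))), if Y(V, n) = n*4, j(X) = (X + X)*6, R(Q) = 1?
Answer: -1261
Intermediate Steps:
j(X) = 12*X (j(X) = (2*X)*6 = 12*X)
P(A) = 12 + A (P(A) = 1*(A + 12*(-3 + 4)) = 1*(A + 12*1) = 1*(A + 12) = 1*(12 + A) = 12 + A)
Y(V, n) = 4*n
-13*(45 + Y(3, P(1))) = -13*(45 + 4*(12 + 1)) = -13*(45 + 4*13) = -13*(45 + 52) = -13*97 = -1261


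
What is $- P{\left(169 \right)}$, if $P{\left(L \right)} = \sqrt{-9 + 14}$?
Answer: $- \sqrt{5} \approx -2.2361$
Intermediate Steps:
$P{\left(L \right)} = \sqrt{5}$
$- P{\left(169 \right)} = - \sqrt{5}$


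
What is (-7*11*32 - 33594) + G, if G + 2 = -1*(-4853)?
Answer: -31207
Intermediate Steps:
G = 4851 (G = -2 - 1*(-4853) = -2 + 4853 = 4851)
(-7*11*32 - 33594) + G = (-7*11*32 - 33594) + 4851 = (-77*32 - 33594) + 4851 = (-2464 - 33594) + 4851 = -36058 + 4851 = -31207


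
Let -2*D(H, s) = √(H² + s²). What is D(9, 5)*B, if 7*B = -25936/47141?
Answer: 12968*√106/329987 ≈ 0.40460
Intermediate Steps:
B = -25936/329987 (B = (-25936/47141)/7 = (-25936*1/47141)/7 = (⅐)*(-25936/47141) = -25936/329987 ≈ -0.078597)
D(H, s) = -√(H² + s²)/2
D(9, 5)*B = -√(9² + 5²)/2*(-25936/329987) = -√(81 + 25)/2*(-25936/329987) = -√106/2*(-25936/329987) = 12968*√106/329987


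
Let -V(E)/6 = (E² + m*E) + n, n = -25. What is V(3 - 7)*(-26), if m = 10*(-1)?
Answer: 4836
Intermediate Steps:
m = -10
V(E) = 150 - 6*E² + 60*E (V(E) = -6*((E² - 10*E) - 25) = -6*(-25 + E² - 10*E) = 150 - 6*E² + 60*E)
V(3 - 7)*(-26) = (150 - 6*(3 - 7)² + 60*(3 - 7))*(-26) = (150 - 6*(-4)² + 60*(-4))*(-26) = (150 - 6*16 - 240)*(-26) = (150 - 96 - 240)*(-26) = -186*(-26) = 4836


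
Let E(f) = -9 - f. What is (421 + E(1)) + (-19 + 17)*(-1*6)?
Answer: 423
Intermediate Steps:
(421 + E(1)) + (-19 + 17)*(-1*6) = (421 + (-9 - 1*1)) + (-19 + 17)*(-1*6) = (421 + (-9 - 1)) - 2*(-6) = (421 - 10) + 12 = 411 + 12 = 423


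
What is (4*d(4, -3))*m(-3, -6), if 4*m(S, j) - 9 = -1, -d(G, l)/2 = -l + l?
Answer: 0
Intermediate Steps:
d(G, l) = 0 (d(G, l) = -2*(-l + l) = -2*0 = 0)
m(S, j) = 2 (m(S, j) = 9/4 + (¼)*(-1) = 9/4 - ¼ = 2)
(4*d(4, -3))*m(-3, -6) = (4*0)*2 = 0*2 = 0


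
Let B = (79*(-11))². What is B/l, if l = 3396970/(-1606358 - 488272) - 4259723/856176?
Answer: -15047606041287952/131454975269 ≈ -1.1447e+5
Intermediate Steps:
l = -131454975269/19926354832 (l = 3396970/(-2094630) - 4259723*1/856176 = 3396970*(-1/2094630) - 4259723/856176 = -339697/209463 - 4259723/856176 = -131454975269/19926354832 ≈ -6.5970)
B = 755161 (B = (-869)² = 755161)
B/l = 755161/(-131454975269/19926354832) = 755161*(-19926354832/131454975269) = -15047606041287952/131454975269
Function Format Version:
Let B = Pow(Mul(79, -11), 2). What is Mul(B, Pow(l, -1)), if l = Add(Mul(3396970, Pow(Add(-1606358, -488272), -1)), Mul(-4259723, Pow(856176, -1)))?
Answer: Rational(-15047606041287952, 131454975269) ≈ -1.1447e+5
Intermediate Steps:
l = Rational(-131454975269, 19926354832) (l = Add(Mul(3396970, Pow(-2094630, -1)), Mul(-4259723, Rational(1, 856176))) = Add(Mul(3396970, Rational(-1, 2094630)), Rational(-4259723, 856176)) = Add(Rational(-339697, 209463), Rational(-4259723, 856176)) = Rational(-131454975269, 19926354832) ≈ -6.5970)
B = 755161 (B = Pow(-869, 2) = 755161)
Mul(B, Pow(l, -1)) = Mul(755161, Pow(Rational(-131454975269, 19926354832), -1)) = Mul(755161, Rational(-19926354832, 131454975269)) = Rational(-15047606041287952, 131454975269)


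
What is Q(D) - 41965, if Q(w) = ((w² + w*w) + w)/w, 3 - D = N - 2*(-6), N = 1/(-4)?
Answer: -83963/2 ≈ -41982.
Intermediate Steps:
N = -¼ ≈ -0.25000
D = -35/4 (D = 3 - (-¼ - 2*(-6)) = 3 - (-¼ + 12) = 3 - 1*47/4 = 3 - 47/4 = -35/4 ≈ -8.7500)
Q(w) = (w + 2*w²)/w (Q(w) = ((w² + w²) + w)/w = (2*w² + w)/w = (w + 2*w²)/w)
Q(D) - 41965 = (1 + 2*(-35/4)) - 41965 = (1 - 35/2) - 41965 = -33/2 - 41965 = -83963/2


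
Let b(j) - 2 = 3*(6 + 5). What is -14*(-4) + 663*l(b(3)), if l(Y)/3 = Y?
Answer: 69671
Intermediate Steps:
b(j) = 35 (b(j) = 2 + 3*(6 + 5) = 2 + 3*11 = 2 + 33 = 35)
l(Y) = 3*Y
-14*(-4) + 663*l(b(3)) = -14*(-4) + 663*(3*35) = 56 + 663*105 = 56 + 69615 = 69671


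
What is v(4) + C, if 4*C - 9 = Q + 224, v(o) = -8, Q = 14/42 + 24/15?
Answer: 761/15 ≈ 50.733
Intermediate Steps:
Q = 29/15 (Q = 14*(1/42) + 24*(1/15) = 1/3 + 8/5 = 29/15 ≈ 1.9333)
C = 881/15 (C = 9/4 + (29/15 + 224)/4 = 9/4 + (1/4)*(3389/15) = 9/4 + 3389/60 = 881/15 ≈ 58.733)
v(4) + C = -8 + 881/15 = 761/15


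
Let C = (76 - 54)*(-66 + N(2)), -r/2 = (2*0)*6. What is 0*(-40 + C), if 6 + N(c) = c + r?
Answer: 0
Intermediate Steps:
r = 0 (r = -2*2*0*6 = -0*6 = -2*0 = 0)
N(c) = -6 + c (N(c) = -6 + (c + 0) = -6 + c)
C = -1540 (C = (76 - 54)*(-66 + (-6 + 2)) = 22*(-66 - 4) = 22*(-70) = -1540)
0*(-40 + C) = 0*(-40 - 1540) = 0*(-1580) = 0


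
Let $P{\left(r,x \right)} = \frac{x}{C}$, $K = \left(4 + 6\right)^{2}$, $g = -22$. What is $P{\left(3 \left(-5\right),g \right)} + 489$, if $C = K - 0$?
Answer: $\frac{24439}{50} \approx 488.78$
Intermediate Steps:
$K = 100$ ($K = 10^{2} = 100$)
$C = 100$ ($C = 100 - 0 = 100 + 0 = 100$)
$P{\left(r,x \right)} = \frac{x}{100}$
$P{\left(3 \left(-5\right),g \right)} + 489 = \frac{1}{100} \left(-22\right) + 489 = - \frac{11}{50} + 489 = \frac{24439}{50}$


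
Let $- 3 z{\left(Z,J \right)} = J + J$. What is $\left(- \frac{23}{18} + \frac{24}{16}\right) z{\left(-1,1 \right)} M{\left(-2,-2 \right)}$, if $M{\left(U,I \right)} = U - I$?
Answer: $0$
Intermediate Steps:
$z{\left(Z,J \right)} = - \frac{2 J}{3}$ ($z{\left(Z,J \right)} = - \frac{J + J}{3} = - \frac{2 J}{3}$)
$\left(- \frac{23}{18} + \frac{24}{16}\right) z{\left(-1,1 \right)} M{\left(-2,-2 \right)} = \left(- \frac{23}{18} + \frac{24}{16}\right) \left(\left(- \frac{2}{3}\right) 1\right) \left(-2 - -2\right) = \left(\left(-23\right) \frac{1}{18} + 24 \cdot \frac{1}{16}\right) \left(- \frac{2}{3}\right) \left(-2 + 2\right) = \left(- \frac{23}{18} + \frac{3}{2}\right) \left(- \frac{2}{3}\right) 0 = \frac{2}{9} \left(- \frac{2}{3}\right) 0 = \left(- \frac{4}{27}\right) 0 = 0$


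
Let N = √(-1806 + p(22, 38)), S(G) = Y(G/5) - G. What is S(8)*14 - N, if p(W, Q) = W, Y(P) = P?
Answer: -448/5 - 2*I*√446 ≈ -89.6 - 42.237*I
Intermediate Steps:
S(G) = -4*G/5 (S(G) = G/5 - G = -4*G/5)
N = 2*I*√446 (N = √(-1806 + 22) = √(-1784) = 2*I*√446 ≈ 42.237*I)
S(8)*14 - N = -⅘*8*14 - 2*I*√446 = -32/5*14 - 2*I*√446 = -448/5 - 2*I*√446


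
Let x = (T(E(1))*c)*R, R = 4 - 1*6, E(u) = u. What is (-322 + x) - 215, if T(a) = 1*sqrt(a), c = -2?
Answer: -533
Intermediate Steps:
T(a) = sqrt(a)
R = -2 (R = 4 - 6 = -2)
x = 4 (x = (sqrt(1)*(-2))*(-2) = (1*(-2))*(-2) = -2*(-2) = 4)
(-322 + x) - 215 = (-322 + 4) - 215 = -318 - 215 = -533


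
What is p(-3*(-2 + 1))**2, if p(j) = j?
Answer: 9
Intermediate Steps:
p(-3*(-2 + 1))**2 = (-3*(-2 + 1))**2 = (-3*(-1))**2 = 3**2 = 9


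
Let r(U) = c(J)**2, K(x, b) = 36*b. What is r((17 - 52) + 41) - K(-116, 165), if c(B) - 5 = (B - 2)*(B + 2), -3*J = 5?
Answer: -479984/81 ≈ -5925.7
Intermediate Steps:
J = -5/3 (J = -1/3*5 = -5/3 ≈ -1.6667)
c(B) = 5 + (-2 + B)*(2 + B) (c(B) = 5 + (B - 2)*(B + 2) = 5 + (-2 + B)*(2 + B))
r(U) = 1156/81 (r(U) = (1 + (-5/3)**2)**2 = (1 + 25/9)**2 = (34/9)**2 = 1156/81)
r((17 - 52) + 41) - K(-116, 165) = 1156/81 - 36*165 = 1156/81 - 1*5940 = 1156/81 - 5940 = -479984/81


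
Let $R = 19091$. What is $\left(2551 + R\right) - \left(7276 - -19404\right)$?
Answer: $-5038$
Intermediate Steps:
$\left(2551 + R\right) - \left(7276 - -19404\right) = \left(2551 + 19091\right) - \left(7276 - -19404\right) = 21642 - \left(7276 + 19404\right) = 21642 - 26680 = -5038$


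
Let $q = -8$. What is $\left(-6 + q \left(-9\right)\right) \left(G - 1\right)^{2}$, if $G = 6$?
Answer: $1650$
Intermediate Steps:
$\left(-6 + q \left(-9\right)\right) \left(G - 1\right)^{2} = \left(-6 - -72\right) \left(6 - 1\right)^{2} = \left(-6 + 72\right) 5^{2} = 66 \cdot 25 = 1650$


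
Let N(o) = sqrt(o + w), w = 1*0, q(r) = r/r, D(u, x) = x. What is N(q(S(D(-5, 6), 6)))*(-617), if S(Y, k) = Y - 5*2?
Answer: -617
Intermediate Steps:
S(Y, k) = -10 + Y (S(Y, k) = Y - 10 = -10 + Y)
q(r) = 1
w = 0
N(o) = sqrt(o) (N(o) = sqrt(o + 0) = sqrt(o))
N(q(S(D(-5, 6), 6)))*(-617) = sqrt(1)*(-617) = 1*(-617) = -617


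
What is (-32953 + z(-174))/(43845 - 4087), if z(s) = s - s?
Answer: -32953/39758 ≈ -0.82884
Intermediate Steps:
z(s) = 0
(-32953 + z(-174))/(43845 - 4087) = (-32953 + 0)/(43845 - 4087) = -32953/39758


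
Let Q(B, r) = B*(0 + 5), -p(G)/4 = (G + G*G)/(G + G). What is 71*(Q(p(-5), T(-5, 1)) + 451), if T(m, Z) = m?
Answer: 34861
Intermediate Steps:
p(G) = -2*(G + G²)/G (p(G) = -4*(G + G*G)/(G + G) = -4*(G + G²)/(2*G) = -4*(G + G²)*1/(2*G) = -2*(G + G²)/G)
Q(B, r) = 5*B (Q(B, r) = B*5 = 5*B)
71*(Q(p(-5), T(-5, 1)) + 451) = 71*(5*(-2 - 2*(-5)) + 451) = 71*(5*(-2 + 10) + 451) = 71*(5*8 + 451) = 71*(40 + 451) = 71*491 = 34861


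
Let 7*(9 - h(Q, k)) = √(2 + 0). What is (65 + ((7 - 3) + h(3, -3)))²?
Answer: (546 - √2)²/49 ≈ 6052.5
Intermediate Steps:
h(Q, k) = 9 - √2/7 (h(Q, k) = 9 - √(2 + 0)/7 = 9 - √2/7)
(65 + ((7 - 3) + h(3, -3)))² = (65 + ((7 - 3) + (9 - √2/7)))² = (65 + (4 + (9 - √2/7)))² = (65 + (13 - √2/7))² = (78 - √2/7)²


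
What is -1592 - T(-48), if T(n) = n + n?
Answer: -1496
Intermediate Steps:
T(n) = 2*n
-1592 - T(-48) = -1592 - 2*(-48) = -1592 - 1*(-96) = -1592 + 96 = -1496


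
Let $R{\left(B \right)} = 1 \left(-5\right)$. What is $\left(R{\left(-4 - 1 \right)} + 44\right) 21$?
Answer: $819$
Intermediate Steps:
$R{\left(B \right)} = -5$
$\left(R{\left(-4 - 1 \right)} + 44\right) 21 = \left(-5 + 44\right) 21 = 39 \cdot 21 = 819$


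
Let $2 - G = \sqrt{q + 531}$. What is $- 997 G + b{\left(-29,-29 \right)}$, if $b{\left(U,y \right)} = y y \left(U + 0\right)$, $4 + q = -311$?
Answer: $-26383 + 5982 \sqrt{6} \approx -11730.0$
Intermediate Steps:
$q = -315$ ($q = -4 - 311 = -315$)
$G = 2 - 6 \sqrt{6}$ ($G = 2 - \sqrt{-315 + 531} = 2 - \sqrt{216} = 2 - 6 \sqrt{6} \approx -12.697$)
$b{\left(U,y \right)} = U y^{2}$ ($b{\left(U,y \right)} = y^{2} U = U y^{2}$)
$- 997 G + b{\left(-29,-29 \right)} = - 997 \left(2 - 6 \sqrt{6}\right) - 29 \left(-29\right)^{2} = \left(-1994 + 5982 \sqrt{6}\right) - 24389 = -26383 + 5982 \sqrt{6}$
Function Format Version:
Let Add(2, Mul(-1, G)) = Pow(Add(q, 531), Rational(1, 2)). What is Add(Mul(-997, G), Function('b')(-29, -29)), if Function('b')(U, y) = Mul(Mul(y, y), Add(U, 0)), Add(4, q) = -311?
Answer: Add(-26383, Mul(5982, Pow(6, Rational(1, 2)))) ≈ -11730.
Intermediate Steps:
q = -315 (q = Add(-4, -311) = -315)
G = Add(2, Mul(-6, Pow(6, Rational(1, 2)))) (G = Add(2, Mul(-1, Pow(Add(-315, 531), Rational(1, 2)))) = Add(2, Mul(-1, Pow(216, Rational(1, 2)))) = Add(2, Mul(-1, Mul(6, Pow(6, Rational(1, 2))))) = Add(2, Mul(-6, Pow(6, Rational(1, 2)))) ≈ -12.697)
Function('b')(U, y) = Mul(U, Pow(y, 2)) (Function('b')(U, y) = Mul(Pow(y, 2), U) = Mul(U, Pow(y, 2)))
Add(Mul(-997, G), Function('b')(-29, -29)) = Add(Mul(-997, Add(2, Mul(-6, Pow(6, Rational(1, 2))))), Mul(-29, Pow(-29, 2))) = Add(Add(-1994, Mul(5982, Pow(6, Rational(1, 2)))), Mul(-29, 841)) = Add(Add(-1994, Mul(5982, Pow(6, Rational(1, 2)))), -24389) = Add(-26383, Mul(5982, Pow(6, Rational(1, 2))))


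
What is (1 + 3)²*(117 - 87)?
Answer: 480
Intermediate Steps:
(1 + 3)²*(117 - 87) = 4²*30 = 16*30 = 480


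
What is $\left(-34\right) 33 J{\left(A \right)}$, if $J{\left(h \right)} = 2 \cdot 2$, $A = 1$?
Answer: $-4488$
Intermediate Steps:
$J{\left(h \right)} = 4$
$\left(-34\right) 33 J{\left(A \right)} = \left(-34\right) 33 \cdot 4 = \left(-1122\right) 4 = -4488$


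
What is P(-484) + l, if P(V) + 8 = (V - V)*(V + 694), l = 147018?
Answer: 147010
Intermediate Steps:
P(V) = -8 (P(V) = -8 + (V - V)*(V + 694) = -8 + 0*(694 + V) = -8 + 0 = -8)
P(-484) + l = -8 + 147018 = 147010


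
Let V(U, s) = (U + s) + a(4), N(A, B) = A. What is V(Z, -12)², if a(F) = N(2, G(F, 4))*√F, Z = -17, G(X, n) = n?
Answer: 625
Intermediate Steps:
a(F) = 2*√F
V(U, s) = 4 + U + s (V(U, s) = (U + s) + 2*√4 = (U + s) + 2*2 = (U + s) + 4 = 4 + U + s)
V(Z, -12)² = (4 - 17 - 12)² = (-25)² = 625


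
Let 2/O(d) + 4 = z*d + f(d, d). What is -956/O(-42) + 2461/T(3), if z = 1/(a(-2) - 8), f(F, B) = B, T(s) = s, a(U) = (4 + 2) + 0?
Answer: 38311/3 ≈ 12770.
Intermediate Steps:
a(U) = 6 (a(U) = 6 + 0 = 6)
z = -1/2 (z = 1/(6 - 8) = 1/(-2) = -1/2 ≈ -0.50000)
O(d) = 2/(-4 + d/2) (O(d) = 2/(-4 + (-d/2 + d)) = 2/(-4 + d/2))
-956/O(-42) + 2461/T(3) = -956/(4/(-8 - 42)) + 2461/3 = -956/(4/(-50)) + 2461*(1/3) = -956/(4*(-1/50)) + 2461/3 = -956/(-2/25) + 2461/3 = -956*(-25/2) + 2461/3 = 11950 + 2461/3 = 38311/3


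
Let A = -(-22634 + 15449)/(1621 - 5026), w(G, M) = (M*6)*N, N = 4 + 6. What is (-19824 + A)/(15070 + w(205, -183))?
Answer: -4500527/928430 ≈ -4.8475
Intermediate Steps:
N = 10
w(G, M) = 60*M (w(G, M) = (M*6)*10 = (6*M)*10 = 60*M)
A = -479/227 (A = -(-7185)/(-3405) = -(-7185)*(-1)/3405 = -1*479/227 = -479/227 ≈ -2.1101)
(-19824 + A)/(15070 + w(205, -183)) = (-19824 - 479/227)/(15070 + 60*(-183)) = -4500527/(227*(15070 - 10980)) = -4500527/227/4090 = -4500527/227*1/4090 = -4500527/928430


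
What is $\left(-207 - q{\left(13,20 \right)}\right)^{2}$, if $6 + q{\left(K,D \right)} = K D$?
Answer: $212521$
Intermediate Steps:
$q{\left(K,D \right)} = -6 + D K$ ($q{\left(K,D \right)} = -6 + K D = -6 + D K$)
$\left(-207 - q{\left(13,20 \right)}\right)^{2} = \left(-207 - \left(-6 + 20 \cdot 13\right)\right)^{2} = \left(-207 - \left(-6 + 260\right)\right)^{2} = \left(-207 - 254\right)^{2} = \left(-461\right)^{2} = 212521$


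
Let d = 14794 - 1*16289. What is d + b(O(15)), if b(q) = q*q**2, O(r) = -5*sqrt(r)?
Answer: -1495 - 1875*sqrt(15) ≈ -8756.8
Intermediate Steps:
b(q) = q**3
d = -1495 (d = 14794 - 16289 = -1495)
d + b(O(15)) = -1495 + (-5*sqrt(15))**3 = -1495 - 1875*sqrt(15)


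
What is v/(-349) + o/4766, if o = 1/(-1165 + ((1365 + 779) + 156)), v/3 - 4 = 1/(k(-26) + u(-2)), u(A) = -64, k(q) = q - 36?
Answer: -680229643/19822782945 ≈ -0.034316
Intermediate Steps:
k(q) = -36 + q
v = 503/42 (v = 12 + 3/((-36 - 26) - 64) = 12 + 3/(-62 - 64) = 12 + 3/(-126) = 12 + 3*(-1/126) = 12 - 1/42 = 503/42 ≈ 11.976)
o = 1/1135 (o = 1/(-1165 + (2144 + 156)) = 1/(-1165 + 2300) = 1/1135 ≈ 0.00088106)
v/(-349) + o/4766 = (503/42)/(-349) + (1/1135)/4766 = (503/42)*(-1/349) + (1/1135)*(1/4766) = -503/14658 + 1/5409410 = -680229643/19822782945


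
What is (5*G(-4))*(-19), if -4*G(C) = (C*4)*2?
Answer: -760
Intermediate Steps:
G(C) = -2*C (G(C) = -C*4*2/4 = -4*C*2/4 = -2*C)
(5*G(-4))*(-19) = (5*(-2*(-4)))*(-19) = (5*8)*(-19) = 40*(-19) = -760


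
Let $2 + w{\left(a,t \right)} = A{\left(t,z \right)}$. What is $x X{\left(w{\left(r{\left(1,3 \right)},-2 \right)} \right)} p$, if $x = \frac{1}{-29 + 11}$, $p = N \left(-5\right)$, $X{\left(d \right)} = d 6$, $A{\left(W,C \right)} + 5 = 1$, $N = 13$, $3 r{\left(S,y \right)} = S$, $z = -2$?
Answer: $-130$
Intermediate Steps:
$r{\left(S,y \right)} = \frac{S}{3}$
$A{\left(W,C \right)} = -4$ ($A{\left(W,C \right)} = -5 + 1 = -4$)
$w{\left(a,t \right)} = -6$ ($w{\left(a,t \right)} = -2 - 4 = -6$)
$X{\left(d \right)} = 6 d$
$p = -65$ ($p = 13 \left(-5\right) = -65$)
$x = - \frac{1}{18}$ ($x = \frac{1}{-18} = - \frac{1}{18} \approx -0.055556$)
$x X{\left(w{\left(r{\left(1,3 \right)},-2 \right)} \right)} p = - \frac{6 \left(-6\right)}{18} \left(-65\right) = \left(- \frac{1}{18}\right) \left(-36\right) \left(-65\right) = 2 \left(-65\right) = -130$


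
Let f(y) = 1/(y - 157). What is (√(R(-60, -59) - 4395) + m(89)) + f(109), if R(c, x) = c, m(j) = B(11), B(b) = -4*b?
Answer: -2113/48 + 9*I*√55 ≈ -44.021 + 66.746*I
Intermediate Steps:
m(j) = -44 (m(j) = -4*11 = -44)
f(y) = 1/(-157 + y)
(√(R(-60, -59) - 4395) + m(89)) + f(109) = (√(-60 - 4395) - 44) + 1/(-157 + 109) = (√(-4455) - 44) + 1/(-48) = (9*I*√55 - 44) - 1/48 = (-44 + 9*I*√55) - 1/48 = -2113/48 + 9*I*√55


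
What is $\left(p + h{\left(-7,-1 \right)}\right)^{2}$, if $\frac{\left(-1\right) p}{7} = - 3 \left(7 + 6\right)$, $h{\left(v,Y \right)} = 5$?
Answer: $77284$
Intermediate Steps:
$p = 273$ ($p = - 7 \left(- 3 \left(7 + 6\right)\right) = - 7 \left(\left(-3\right) 13\right) = \left(-7\right) \left(-39\right) = 273$)
$\left(p + h{\left(-7,-1 \right)}\right)^{2} = \left(273 + 5\right)^{2} = 278^{2} = 77284$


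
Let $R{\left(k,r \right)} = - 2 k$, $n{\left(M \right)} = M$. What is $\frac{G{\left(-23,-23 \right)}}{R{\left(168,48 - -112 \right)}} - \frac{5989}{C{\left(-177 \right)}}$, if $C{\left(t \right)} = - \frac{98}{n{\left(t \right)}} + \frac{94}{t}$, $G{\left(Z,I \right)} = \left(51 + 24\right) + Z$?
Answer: $- \frac{11130563}{42} \approx -2.6501 \cdot 10^{5}$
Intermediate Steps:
$G{\left(Z,I \right)} = 75 + Z$
$C{\left(t \right)} = - \frac{4}{t}$ ($C{\left(t \right)} = - \frac{98}{t} + \frac{94}{t} = - \frac{4}{t}$)
$\frac{G{\left(-23,-23 \right)}}{R{\left(168,48 - -112 \right)}} - \frac{5989}{C{\left(-177 \right)}} = \frac{75 - 23}{\left(-2\right) 168} - \frac{5989}{\left(-4\right) \frac{1}{-177}} = \frac{52}{-336} - \frac{5989}{\left(-4\right) \left(- \frac{1}{177}\right)} = 52 \left(- \frac{1}{336}\right) - \frac{5989}{\frac{4}{177}} = - \frac{13}{84} - \frac{1060053}{4} = - \frac{11130563}{42}$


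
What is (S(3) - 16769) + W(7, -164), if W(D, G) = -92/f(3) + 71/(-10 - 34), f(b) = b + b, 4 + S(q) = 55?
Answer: -2209013/132 ≈ -16735.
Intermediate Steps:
S(q) = 51 (S(q) = -4 + 55 = 51)
f(b) = 2*b
W(D, G) = -2237/132 (W(D, G) = -92/(2*3) + 71/(-10 - 34) = -92/6 + 71/(-44) = -92*1/6 + 71*(-1/44) = -46/3 - 71/44 = -2237/132)
(S(3) - 16769) + W(7, -164) = (51 - 16769) - 2237/132 = -16718 - 2237/132 = -2209013/132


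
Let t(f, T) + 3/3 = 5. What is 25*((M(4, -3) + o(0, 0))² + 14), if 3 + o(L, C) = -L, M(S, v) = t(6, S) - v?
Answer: 750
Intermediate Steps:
t(f, T) = 4 (t(f, T) = -1 + 5 = 4)
M(S, v) = 4 - v
o(L, C) = -3 - L
25*((M(4, -3) + o(0, 0))² + 14) = 25*(((4 - 1*(-3)) + (-3 - 1*0))² + 14) = 25*(((4 + 3) + (-3 + 0))² + 14) = 25*((7 - 3)² + 14) = 25*(4² + 14) = 25*(16 + 14) = 25*30 = 750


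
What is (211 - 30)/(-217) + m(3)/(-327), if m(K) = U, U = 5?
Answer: -60272/70959 ≈ -0.84939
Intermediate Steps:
m(K) = 5
(211 - 30)/(-217) + m(3)/(-327) = (211 - 30)/(-217) + 5/(-327) = 181*(-1/217) + 5*(-1/327) = -181/217 - 5/327 = -60272/70959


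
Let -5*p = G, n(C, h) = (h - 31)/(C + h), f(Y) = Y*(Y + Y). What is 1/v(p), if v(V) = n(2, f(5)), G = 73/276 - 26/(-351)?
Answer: 52/19 ≈ 2.7368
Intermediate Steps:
f(Y) = 2*Y**2 (f(Y) = Y*(2*Y) = 2*Y**2)
n(C, h) = (-31 + h)/(C + h)
G = 841/2484 (G = 73*(1/276) - 26*(-1/351) = 73/276 + 2/27 = 841/2484 ≈ 0.33857)
p = -841/12420 (p = -1/5*841/2484 = -841/12420 ≈ -0.067713)
v(V) = 19/52 (v(V) = (-31 + 2*5**2)/(2 + 2*5**2) = (-31 + 2*25)/(2 + 2*25) = (-31 + 50)/(2 + 50) = 19/52)
1/v(p) = 1/(19/52) = 52/19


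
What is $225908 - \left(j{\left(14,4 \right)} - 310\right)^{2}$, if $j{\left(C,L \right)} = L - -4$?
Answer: $134704$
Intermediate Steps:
$j{\left(C,L \right)} = 4 + L$ ($j{\left(C,L \right)} = L + 4 = 4 + L$)
$225908 - \left(j{\left(14,4 \right)} - 310\right)^{2} = 225908 - \left(\left(4 + 4\right) - 310\right)^{2} = 225908 - \left(8 - 310\right)^{2} = 225908 - \left(-302\right)^{2} = 225908 - 91204 = 134704$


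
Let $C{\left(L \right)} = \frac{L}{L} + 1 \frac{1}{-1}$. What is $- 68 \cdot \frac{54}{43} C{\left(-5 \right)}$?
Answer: $0$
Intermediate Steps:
$C{\left(L \right)} = 0$ ($C{\left(L \right)} = 1 + 1 \left(-1\right) = 1 - 1 = 0$)
$- 68 \cdot \frac{54}{43} C{\left(-5 \right)} = - 68 \cdot \frac{54}{43} \cdot 0 = - 68 \cdot 54 \cdot \frac{1}{43} \cdot 0 = \left(-68\right) \frac{54}{43} \cdot 0 = \left(- \frac{3672}{43}\right) 0 = 0$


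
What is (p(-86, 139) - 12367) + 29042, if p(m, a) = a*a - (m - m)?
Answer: 35996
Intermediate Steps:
p(m, a) = a² (p(m, a) = a² - 1*0 = a² + 0 = a²)
(p(-86, 139) - 12367) + 29042 = (139² - 12367) + 29042 = (19321 - 12367) + 29042 = 6954 + 29042 = 35996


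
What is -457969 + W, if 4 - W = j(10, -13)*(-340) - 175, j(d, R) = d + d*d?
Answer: -420390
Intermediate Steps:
j(d, R) = d + d**2
W = 37579 (W = 4 - ((10*(1 + 10))*(-340) - 175) = 4 - ((10*11)*(-340) - 175) = 4 - (110*(-340) - 175) = 4 - (-37400 - 175) = 4 - 1*(-37575) = 4 + 37575 = 37579)
-457969 + W = -457969 + 37579 = -420390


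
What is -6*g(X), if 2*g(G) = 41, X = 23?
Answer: -123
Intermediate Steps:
g(G) = 41/2 (g(G) = (½)*41 = 41/2)
-6*g(X) = -6*41/2 = -123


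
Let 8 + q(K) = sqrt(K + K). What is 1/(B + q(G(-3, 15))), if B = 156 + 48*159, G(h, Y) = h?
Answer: 3890/30264203 - I*sqrt(6)/60528406 ≈ 0.00012853 - 4.0468e-8*I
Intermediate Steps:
q(K) = -8 + sqrt(2)*sqrt(K) (q(K) = -8 + sqrt(K + K) = -8 + sqrt(2*K) = -8 + sqrt(2)*sqrt(K))
B = 7788 (B = 156 + 7632 = 7788)
1/(B + q(G(-3, 15))) = 1/(7788 + (-8 + sqrt(2)*sqrt(-3))) = 1/(7788 + (-8 + sqrt(2)*(I*sqrt(3)))) = 1/(7788 + (-8 + I*sqrt(6))) = 1/(7780 + I*sqrt(6))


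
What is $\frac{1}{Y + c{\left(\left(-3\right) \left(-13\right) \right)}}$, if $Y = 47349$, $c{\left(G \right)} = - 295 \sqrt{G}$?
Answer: $\frac{15783}{746177942} + \frac{295 \sqrt{39}}{2238533826} \approx 2.1975 \cdot 10^{-5}$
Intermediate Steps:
$\frac{1}{Y + c{\left(\left(-3\right) \left(-13\right) \right)}} = \frac{1}{47349 - 295 \sqrt{\left(-3\right) \left(-13\right)}} = \frac{1}{47349 - 295 \sqrt{39}}$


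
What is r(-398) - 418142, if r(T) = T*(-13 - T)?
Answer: -571372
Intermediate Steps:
r(-398) - 418142 = -1*(-398)*(13 - 398) - 418142 = -1*(-398)*(-385) - 418142 = -153230 - 418142 = -571372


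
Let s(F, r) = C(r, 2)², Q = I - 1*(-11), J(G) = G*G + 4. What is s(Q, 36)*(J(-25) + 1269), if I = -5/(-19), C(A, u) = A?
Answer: 2459808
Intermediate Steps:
I = 5/19 (I = -5*(-1/19) = 5/19 ≈ 0.26316)
J(G) = 4 + G² (J(G) = G² + 4 = 4 + G²)
Q = 214/19 (Q = 5/19 - 1*(-11) = 5/19 + 11 = 214/19 ≈ 11.263)
s(F, r) = r²
s(Q, 36)*(J(-25) + 1269) = 36²*((4 + (-25)²) + 1269) = 1296*((4 + 625) + 1269) = 1296*(629 + 1269) = 1296*1898 = 2459808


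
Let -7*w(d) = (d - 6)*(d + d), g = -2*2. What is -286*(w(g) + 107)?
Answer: -191334/7 ≈ -27333.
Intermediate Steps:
g = -4
w(d) = -2*d*(-6 + d)/7 (w(d) = -(d - 6)*(d + d)/7 = -(-6 + d)*2*d/7 = -2*d*(-6 + d)/7)
-286*(w(g) + 107) = -286*((2/7)*(-4)*(6 - 1*(-4)) + 107) = -286*((2/7)*(-4)*(6 + 4) + 107) = -286*((2/7)*(-4)*10 + 107) = -286*(-80/7 + 107) = -286*669/7 = -191334/7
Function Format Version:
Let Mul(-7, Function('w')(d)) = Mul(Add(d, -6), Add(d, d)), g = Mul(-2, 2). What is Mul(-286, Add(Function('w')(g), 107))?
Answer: Rational(-191334, 7) ≈ -27333.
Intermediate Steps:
g = -4
Function('w')(d) = Mul(Rational(-2, 7), d, Add(-6, d)) (Function('w')(d) = Mul(Rational(-1, 7), Mul(Add(d, -6), Add(d, d))) = Mul(Rational(-1, 7), Mul(Add(-6, d), Mul(2, d))) = Mul(Rational(-1, 7), Mul(2, d, Add(-6, d))) = Mul(Rational(-2, 7), d, Add(-6, d)))
Mul(-286, Add(Function('w')(g), 107)) = Mul(-286, Add(Mul(Rational(2, 7), -4, Add(6, Mul(-1, -4))), 107)) = Mul(-286, Add(Mul(Rational(2, 7), -4, Add(6, 4)), 107)) = Mul(-286, Add(Mul(Rational(2, 7), -4, 10), 107)) = Mul(-286, Add(Rational(-80, 7), 107)) = Mul(-286, Rational(669, 7)) = Rational(-191334, 7)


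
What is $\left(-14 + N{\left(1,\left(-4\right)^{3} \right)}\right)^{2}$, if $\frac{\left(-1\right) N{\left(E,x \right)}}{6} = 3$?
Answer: $1024$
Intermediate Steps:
$N{\left(E,x \right)} = -18$ ($N{\left(E,x \right)} = \left(-6\right) 3 = -18$)
$\left(-14 + N{\left(1,\left(-4\right)^{3} \right)}\right)^{2} = \left(-14 - 18\right)^{2} = \left(-32\right)^{2} = 1024$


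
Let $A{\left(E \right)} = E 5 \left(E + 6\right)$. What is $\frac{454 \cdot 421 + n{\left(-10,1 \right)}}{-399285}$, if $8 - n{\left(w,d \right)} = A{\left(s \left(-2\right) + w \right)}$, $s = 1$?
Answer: $- \frac{21198}{44365} \approx -0.47781$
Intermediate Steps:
$A{\left(E \right)} = E \left(30 + 5 E\right)$ ($A{\left(E \right)} = E 5 \left(6 + E\right) = E \left(30 + 5 E\right)$)
$n{\left(w,d \right)} = 8 - 5 \left(-2 + w\right) \left(4 + w\right)$ ($n{\left(w,d \right)} = 8 - 5 \left(1 \left(-2\right) + w\right) \left(6 + \left(1 \left(-2\right) + w\right)\right) = 8 - 5 \left(-2 + w\right) \left(6 + \left(-2 + w\right)\right) = 8 - 5 \left(-2 + w\right) \left(4 + w\right)$)
$\frac{454 \cdot 421 + n{\left(-10,1 \right)}}{-399285} = \frac{454 \cdot 421 + \left(8 - 5 \left(-2 - 10\right) \left(4 - 10\right)\right)}{-399285} = \left(191134 + \left(8 - \left(-60\right) \left(-6\right)\right)\right) \left(- \frac{1}{399285}\right) = \left(191134 + \left(8 - 360\right)\right) \left(- \frac{1}{399285}\right) = \left(191134 - 352\right) \left(- \frac{1}{399285}\right) = 190782 \left(- \frac{1}{399285}\right) = - \frac{21198}{44365}$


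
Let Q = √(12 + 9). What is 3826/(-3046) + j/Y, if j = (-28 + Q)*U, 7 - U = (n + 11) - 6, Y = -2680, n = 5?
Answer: -1313693/1020410 + 3*√21/2680 ≈ -1.2823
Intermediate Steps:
Q = √21 ≈ 4.5826
U = -3 (U = 7 - ((5 + 11) - 6) = 7 - (16 - 6) = 7 - 1*10 = 7 - 10 = -3)
j = 84 - 3*√21 (j = (-28 + √21)*(-3) = 84 - 3*√21 ≈ 70.252)
3826/(-3046) + j/Y = 3826/(-3046) + (84 - 3*√21)/(-2680) = 3826*(-1/3046) + (84 - 3*√21)*(-1/2680) = -1913/1523 + (-21/670 + 3*√21/2680) = -1313693/1020410 + 3*√21/2680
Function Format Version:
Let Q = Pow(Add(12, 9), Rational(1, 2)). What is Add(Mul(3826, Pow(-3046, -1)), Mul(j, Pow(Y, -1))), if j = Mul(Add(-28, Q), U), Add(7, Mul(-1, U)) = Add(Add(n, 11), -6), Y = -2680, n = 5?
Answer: Add(Rational(-1313693, 1020410), Mul(Rational(3, 2680), Pow(21, Rational(1, 2)))) ≈ -1.2823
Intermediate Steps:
Q = Pow(21, Rational(1, 2)) ≈ 4.5826
U = -3 (U = Add(7, Mul(-1, Add(Add(5, 11), -6))) = Add(7, Mul(-1, Add(16, -6))) = Add(7, Mul(-1, 10)) = Add(7, -10) = -3)
j = Add(84, Mul(-3, Pow(21, Rational(1, 2)))) (j = Mul(Add(-28, Pow(21, Rational(1, 2))), -3) = Add(84, Mul(-3, Pow(21, Rational(1, 2)))) ≈ 70.252)
Add(Mul(3826, Pow(-3046, -1)), Mul(j, Pow(Y, -1))) = Add(Mul(3826, Pow(-3046, -1)), Mul(Add(84, Mul(-3, Pow(21, Rational(1, 2)))), Pow(-2680, -1))) = Add(Mul(3826, Rational(-1, 3046)), Mul(Add(84, Mul(-3, Pow(21, Rational(1, 2)))), Rational(-1, 2680))) = Add(Rational(-1913, 1523), Add(Rational(-21, 670), Mul(Rational(3, 2680), Pow(21, Rational(1, 2))))) = Add(Rational(-1313693, 1020410), Mul(Rational(3, 2680), Pow(21, Rational(1, 2))))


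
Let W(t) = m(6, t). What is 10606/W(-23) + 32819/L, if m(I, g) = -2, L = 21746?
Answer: -115286219/21746 ≈ -5301.5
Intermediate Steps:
W(t) = -2
10606/W(-23) + 32819/L = 10606/(-2) + 32819/21746 = 10606*(-1/2) + 32819*(1/21746) = -5303 + 32819/21746 = -115286219/21746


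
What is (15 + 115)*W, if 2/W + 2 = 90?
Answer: 65/22 ≈ 2.9545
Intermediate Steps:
W = 1/44 (W = 2/(-2 + 90) = 2/88 = 2*(1/88) = 1/44 ≈ 0.022727)
(15 + 115)*W = (15 + 115)*(1/44) = 130*(1/44) = 65/22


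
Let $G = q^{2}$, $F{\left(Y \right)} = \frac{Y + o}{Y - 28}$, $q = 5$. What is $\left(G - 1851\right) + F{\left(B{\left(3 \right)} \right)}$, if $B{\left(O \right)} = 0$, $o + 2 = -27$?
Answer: $- \frac{51099}{28} \approx -1825.0$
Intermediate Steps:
$o = -29$ ($o = -2 - 27 = -29$)
$F{\left(Y \right)} = \frac{-29 + Y}{-28 + Y}$ ($F{\left(Y \right)} = \frac{Y - 29}{Y - 28} = \frac{-29 + Y}{-28 + Y}$)
$G = 25$ ($G = 5^{2} = 25$)
$\left(G - 1851\right) + F{\left(B{\left(3 \right)} \right)} = \left(25 - 1851\right) + \frac{-29 + 0}{-28 + 0} = -1826 + \frac{1}{-28} \left(-29\right) = -1826 - - \frac{29}{28} = -1826 + \frac{29}{28} = - \frac{51099}{28}$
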